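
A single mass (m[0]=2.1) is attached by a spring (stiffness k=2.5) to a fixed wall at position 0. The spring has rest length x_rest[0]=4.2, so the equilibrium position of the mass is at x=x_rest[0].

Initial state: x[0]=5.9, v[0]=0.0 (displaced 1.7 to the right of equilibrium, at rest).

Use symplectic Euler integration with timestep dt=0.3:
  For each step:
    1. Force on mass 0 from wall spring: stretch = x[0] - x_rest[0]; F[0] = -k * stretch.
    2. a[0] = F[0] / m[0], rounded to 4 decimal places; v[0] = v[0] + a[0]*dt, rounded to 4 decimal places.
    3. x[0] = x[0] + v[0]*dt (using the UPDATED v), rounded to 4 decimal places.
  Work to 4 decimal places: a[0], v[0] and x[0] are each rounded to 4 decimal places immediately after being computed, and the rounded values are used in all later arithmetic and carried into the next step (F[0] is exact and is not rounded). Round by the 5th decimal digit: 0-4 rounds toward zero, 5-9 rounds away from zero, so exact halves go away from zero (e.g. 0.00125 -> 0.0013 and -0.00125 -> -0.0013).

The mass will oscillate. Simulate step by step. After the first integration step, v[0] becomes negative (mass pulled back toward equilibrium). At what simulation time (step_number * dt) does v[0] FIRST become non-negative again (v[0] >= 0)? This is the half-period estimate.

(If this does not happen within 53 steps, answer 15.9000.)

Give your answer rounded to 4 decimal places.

Step 0: x=[5.9000] v=[0.0000]
Step 1: x=[5.7179] v=[-0.6071]
Step 2: x=[5.3731] v=[-1.1492]
Step 3: x=[4.9026] v=[-1.5682]
Step 4: x=[4.3569] v=[-1.8191]
Step 5: x=[3.7944] v=[-1.8751]
Step 6: x=[3.2753] v=[-1.7302]
Step 7: x=[2.8553] v=[-1.4000]
Step 8: x=[2.5794] v=[-0.9198]
Step 9: x=[2.4771] v=[-0.3410]
Step 10: x=[2.5594] v=[0.2743]
First v>=0 after going negative at step 10, time=3.0000

Answer: 3.0000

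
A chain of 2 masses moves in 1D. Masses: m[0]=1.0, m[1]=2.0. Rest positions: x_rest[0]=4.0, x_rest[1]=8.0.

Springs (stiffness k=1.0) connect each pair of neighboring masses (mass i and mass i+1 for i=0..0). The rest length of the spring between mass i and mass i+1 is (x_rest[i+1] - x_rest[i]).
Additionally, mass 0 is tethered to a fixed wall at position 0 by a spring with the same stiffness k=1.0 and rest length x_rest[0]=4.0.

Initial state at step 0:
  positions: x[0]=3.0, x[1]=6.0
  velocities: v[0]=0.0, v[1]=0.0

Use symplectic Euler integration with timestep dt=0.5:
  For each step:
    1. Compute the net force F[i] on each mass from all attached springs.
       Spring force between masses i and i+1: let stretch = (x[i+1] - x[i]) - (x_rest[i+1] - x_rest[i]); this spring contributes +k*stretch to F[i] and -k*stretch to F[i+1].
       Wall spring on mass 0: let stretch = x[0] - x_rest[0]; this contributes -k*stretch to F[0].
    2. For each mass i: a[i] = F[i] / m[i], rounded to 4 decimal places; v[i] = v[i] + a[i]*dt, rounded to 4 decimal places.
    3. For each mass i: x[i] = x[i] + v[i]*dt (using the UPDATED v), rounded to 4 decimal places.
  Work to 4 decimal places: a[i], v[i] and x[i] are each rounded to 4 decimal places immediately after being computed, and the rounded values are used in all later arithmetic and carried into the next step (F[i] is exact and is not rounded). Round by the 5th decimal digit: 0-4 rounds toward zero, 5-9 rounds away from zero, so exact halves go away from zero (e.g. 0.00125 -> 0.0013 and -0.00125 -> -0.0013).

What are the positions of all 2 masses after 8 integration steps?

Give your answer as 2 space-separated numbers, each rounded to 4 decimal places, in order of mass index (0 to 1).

Step 0: x=[3.0000 6.0000] v=[0.0000 0.0000]
Step 1: x=[3.0000 6.1250] v=[0.0000 0.2500]
Step 2: x=[3.0313 6.3594] v=[0.0625 0.4688]
Step 3: x=[3.1368 6.6778] v=[0.2109 0.6368]
Step 4: x=[3.3433 7.0536] v=[0.4130 0.7516]
Step 5: x=[3.6416 7.4657] v=[0.5965 0.8241]
Step 6: x=[3.9855 7.8998] v=[0.6878 0.8681]
Step 7: x=[4.3116 8.3446] v=[0.6522 0.8896]
Step 8: x=[4.5681 8.7853] v=[0.5129 0.8814]

Answer: 4.5681 8.7853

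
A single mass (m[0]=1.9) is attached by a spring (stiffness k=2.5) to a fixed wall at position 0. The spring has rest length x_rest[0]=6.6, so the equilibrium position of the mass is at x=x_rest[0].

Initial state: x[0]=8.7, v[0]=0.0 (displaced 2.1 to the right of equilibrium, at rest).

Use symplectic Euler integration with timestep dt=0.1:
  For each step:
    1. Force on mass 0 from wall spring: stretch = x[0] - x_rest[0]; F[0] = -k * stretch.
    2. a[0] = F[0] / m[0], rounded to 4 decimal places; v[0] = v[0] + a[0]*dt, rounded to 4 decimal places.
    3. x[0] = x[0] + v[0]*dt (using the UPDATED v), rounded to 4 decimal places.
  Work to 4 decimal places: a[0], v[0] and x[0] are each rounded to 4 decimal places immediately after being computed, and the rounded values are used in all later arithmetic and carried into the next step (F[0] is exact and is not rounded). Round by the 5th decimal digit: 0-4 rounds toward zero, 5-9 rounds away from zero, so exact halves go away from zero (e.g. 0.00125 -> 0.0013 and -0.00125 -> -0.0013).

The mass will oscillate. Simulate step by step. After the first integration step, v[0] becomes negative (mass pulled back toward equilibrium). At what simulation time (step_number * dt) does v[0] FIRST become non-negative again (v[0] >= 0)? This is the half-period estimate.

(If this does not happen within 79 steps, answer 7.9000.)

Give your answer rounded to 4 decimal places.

Step 0: x=[8.7000] v=[0.0000]
Step 1: x=[8.6724] v=[-0.2763]
Step 2: x=[8.6175] v=[-0.5490]
Step 3: x=[8.5361] v=[-0.8145]
Step 4: x=[8.4292] v=[-1.0693]
Step 5: x=[8.2982] v=[-1.3100]
Step 6: x=[8.1449] v=[-1.5335]
Step 7: x=[7.9712] v=[-1.7368]
Step 8: x=[7.7795] v=[-1.9172]
Step 9: x=[7.5723] v=[-2.0724]
Step 10: x=[7.3523] v=[-2.2003]
Step 11: x=[7.1224] v=[-2.2993]
Step 12: x=[6.8856] v=[-2.3680]
Step 13: x=[6.6450] v=[-2.4056]
Step 14: x=[6.4039] v=[-2.4115]
Step 15: x=[6.1653] v=[-2.3857]
Step 16: x=[5.9325] v=[-2.3285]
Step 17: x=[5.7084] v=[-2.2407]
Step 18: x=[5.4961] v=[-2.1234]
Step 19: x=[5.2983] v=[-1.9782]
Step 20: x=[5.1176] v=[-1.8069]
Step 21: x=[4.9564] v=[-1.6119]
Step 22: x=[4.8168] v=[-1.3956]
Step 23: x=[4.7007] v=[-1.1610]
Step 24: x=[4.6096] v=[-0.9111]
Step 25: x=[4.5447] v=[-0.6492]
Step 26: x=[4.5068] v=[-0.3788]
Step 27: x=[4.4965] v=[-0.1034]
Step 28: x=[4.5138] v=[0.1734]
First v>=0 after going negative at step 28, time=2.8000

Answer: 2.8000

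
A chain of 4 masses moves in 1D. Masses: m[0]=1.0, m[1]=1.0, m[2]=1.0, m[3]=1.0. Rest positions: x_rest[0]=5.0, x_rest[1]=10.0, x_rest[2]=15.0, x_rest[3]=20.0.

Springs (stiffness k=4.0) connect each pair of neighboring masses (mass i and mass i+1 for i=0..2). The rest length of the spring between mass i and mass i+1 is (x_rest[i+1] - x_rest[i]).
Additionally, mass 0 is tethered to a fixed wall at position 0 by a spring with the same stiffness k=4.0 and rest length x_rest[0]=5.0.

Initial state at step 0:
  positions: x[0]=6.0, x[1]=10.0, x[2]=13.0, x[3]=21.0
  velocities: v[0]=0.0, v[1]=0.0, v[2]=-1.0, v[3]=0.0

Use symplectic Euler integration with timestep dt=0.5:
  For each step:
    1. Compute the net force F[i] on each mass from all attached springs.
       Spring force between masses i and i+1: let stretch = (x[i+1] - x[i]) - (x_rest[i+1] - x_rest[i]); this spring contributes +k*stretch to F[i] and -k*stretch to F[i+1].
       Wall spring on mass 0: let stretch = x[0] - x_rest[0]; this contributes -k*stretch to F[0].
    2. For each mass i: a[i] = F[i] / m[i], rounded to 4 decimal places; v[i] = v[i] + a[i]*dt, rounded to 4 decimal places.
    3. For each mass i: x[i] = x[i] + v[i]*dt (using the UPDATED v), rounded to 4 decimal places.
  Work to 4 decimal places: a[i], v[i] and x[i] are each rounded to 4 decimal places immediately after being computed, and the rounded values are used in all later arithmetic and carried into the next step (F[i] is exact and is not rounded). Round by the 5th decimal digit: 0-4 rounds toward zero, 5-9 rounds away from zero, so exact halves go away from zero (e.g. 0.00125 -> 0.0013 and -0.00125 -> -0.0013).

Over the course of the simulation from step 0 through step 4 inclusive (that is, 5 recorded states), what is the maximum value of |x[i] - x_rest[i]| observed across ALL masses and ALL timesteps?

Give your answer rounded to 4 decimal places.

Answer: 2.5000

Derivation:
Step 0: x=[6.0000 10.0000 13.0000 21.0000] v=[0.0000 0.0000 -1.0000 0.0000]
Step 1: x=[4.0000 9.0000 17.5000 18.0000] v=[-4.0000 -2.0000 9.0000 -6.0000]
Step 2: x=[3.0000 11.5000 14.0000 19.5000] v=[-2.0000 5.0000 -7.0000 3.0000]
Step 3: x=[7.5000 8.0000 13.5000 20.5000] v=[9.0000 -7.0000 -1.0000 2.0000]
Step 4: x=[5.0000 9.5000 14.5000 19.5000] v=[-5.0000 3.0000 2.0000 -2.0000]
Max displacement = 2.5000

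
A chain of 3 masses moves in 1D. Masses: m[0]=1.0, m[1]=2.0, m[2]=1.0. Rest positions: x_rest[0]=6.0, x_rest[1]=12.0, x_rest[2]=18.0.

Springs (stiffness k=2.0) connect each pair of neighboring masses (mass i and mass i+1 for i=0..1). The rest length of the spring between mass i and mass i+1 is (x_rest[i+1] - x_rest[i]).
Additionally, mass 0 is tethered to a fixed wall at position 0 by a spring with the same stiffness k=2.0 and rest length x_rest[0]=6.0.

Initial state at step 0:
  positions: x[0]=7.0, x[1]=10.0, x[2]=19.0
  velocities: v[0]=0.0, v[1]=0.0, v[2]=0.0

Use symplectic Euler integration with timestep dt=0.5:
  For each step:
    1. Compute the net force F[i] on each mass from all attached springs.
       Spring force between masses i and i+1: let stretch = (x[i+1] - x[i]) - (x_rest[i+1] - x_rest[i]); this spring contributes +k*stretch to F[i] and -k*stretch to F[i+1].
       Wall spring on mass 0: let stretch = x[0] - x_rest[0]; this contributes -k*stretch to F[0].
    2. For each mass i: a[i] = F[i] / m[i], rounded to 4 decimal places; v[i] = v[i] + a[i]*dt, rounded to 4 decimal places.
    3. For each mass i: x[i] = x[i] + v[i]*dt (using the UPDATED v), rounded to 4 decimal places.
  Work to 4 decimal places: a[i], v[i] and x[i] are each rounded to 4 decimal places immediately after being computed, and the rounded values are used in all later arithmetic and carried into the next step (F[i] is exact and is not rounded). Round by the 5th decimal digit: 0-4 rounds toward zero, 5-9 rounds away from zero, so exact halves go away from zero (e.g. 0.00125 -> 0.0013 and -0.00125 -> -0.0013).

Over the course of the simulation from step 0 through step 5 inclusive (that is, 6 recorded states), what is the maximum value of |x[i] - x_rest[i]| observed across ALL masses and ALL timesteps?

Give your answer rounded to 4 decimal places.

Step 0: x=[7.0000 10.0000 19.0000] v=[0.0000 0.0000 0.0000]
Step 1: x=[5.0000 11.5000 17.5000] v=[-4.0000 3.0000 -3.0000]
Step 2: x=[3.7500 12.8750 16.0000] v=[-2.5000 2.7500 -3.0000]
Step 3: x=[5.1875 12.7500 15.9375] v=[2.8750 -0.2500 -0.1250]
Step 4: x=[7.8125 11.5313 17.2813] v=[5.2500 -2.4375 2.6875]
Step 5: x=[8.3907 10.8204 18.7501] v=[1.1563 -1.4219 2.9375]
Max displacement = 2.3907

Answer: 2.3907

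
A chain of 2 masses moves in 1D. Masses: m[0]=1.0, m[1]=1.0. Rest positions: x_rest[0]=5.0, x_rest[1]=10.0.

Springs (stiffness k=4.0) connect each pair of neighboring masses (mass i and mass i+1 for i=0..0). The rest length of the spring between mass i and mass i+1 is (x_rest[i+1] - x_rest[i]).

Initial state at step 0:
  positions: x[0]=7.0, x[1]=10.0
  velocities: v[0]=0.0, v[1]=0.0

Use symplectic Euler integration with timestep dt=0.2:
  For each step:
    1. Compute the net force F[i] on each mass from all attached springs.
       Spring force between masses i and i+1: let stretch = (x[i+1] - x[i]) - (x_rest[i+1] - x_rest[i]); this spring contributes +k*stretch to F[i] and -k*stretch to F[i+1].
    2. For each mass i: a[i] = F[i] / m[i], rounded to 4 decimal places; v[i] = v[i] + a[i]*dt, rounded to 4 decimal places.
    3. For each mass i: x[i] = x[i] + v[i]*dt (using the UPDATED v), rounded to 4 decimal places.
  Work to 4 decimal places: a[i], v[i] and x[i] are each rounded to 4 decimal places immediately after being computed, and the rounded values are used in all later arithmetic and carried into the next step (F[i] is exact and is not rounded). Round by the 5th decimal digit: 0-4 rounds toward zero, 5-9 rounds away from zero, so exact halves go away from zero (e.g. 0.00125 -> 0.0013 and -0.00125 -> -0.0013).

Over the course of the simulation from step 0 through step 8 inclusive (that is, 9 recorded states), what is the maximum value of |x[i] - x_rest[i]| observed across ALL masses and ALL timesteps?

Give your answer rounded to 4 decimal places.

Answer: 2.0425

Derivation:
Step 0: x=[7.0000 10.0000] v=[0.0000 0.0000]
Step 1: x=[6.6800 10.3200] v=[-1.6000 1.6000]
Step 2: x=[6.1424 10.8576] v=[-2.6880 2.6880]
Step 3: x=[5.5592 11.4408] v=[-2.9158 2.9158]
Step 4: x=[5.1171 11.8829] v=[-2.2105 2.2105]
Step 5: x=[4.9575 12.0425] v=[-0.7979 0.7979]
Step 6: x=[5.1315 11.8685] v=[0.8701 -0.8701]
Step 7: x=[5.5834 11.4166] v=[2.2597 -2.2597]
Step 8: x=[6.1687 10.8313] v=[2.9263 -2.9263]
Max displacement = 2.0425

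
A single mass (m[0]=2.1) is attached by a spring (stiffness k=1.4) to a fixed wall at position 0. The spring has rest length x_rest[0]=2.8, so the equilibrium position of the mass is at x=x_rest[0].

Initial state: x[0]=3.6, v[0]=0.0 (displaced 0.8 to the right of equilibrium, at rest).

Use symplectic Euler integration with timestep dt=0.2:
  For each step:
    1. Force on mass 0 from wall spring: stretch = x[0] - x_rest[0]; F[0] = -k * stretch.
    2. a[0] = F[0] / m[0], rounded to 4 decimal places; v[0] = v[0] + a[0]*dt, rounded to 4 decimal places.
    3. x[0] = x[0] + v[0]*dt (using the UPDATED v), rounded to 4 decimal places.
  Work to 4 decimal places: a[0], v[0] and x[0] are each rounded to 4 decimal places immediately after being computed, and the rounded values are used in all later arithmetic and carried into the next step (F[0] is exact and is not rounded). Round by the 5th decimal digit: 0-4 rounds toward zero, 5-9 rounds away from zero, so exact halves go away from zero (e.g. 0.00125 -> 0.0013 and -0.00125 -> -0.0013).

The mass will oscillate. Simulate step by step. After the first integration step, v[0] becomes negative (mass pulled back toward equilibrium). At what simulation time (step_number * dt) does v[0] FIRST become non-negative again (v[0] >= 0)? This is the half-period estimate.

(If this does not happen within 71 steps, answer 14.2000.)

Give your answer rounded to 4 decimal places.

Answer: 4.0000

Derivation:
Step 0: x=[3.6000] v=[0.0000]
Step 1: x=[3.5787] v=[-0.1067]
Step 2: x=[3.5366] v=[-0.2105]
Step 3: x=[3.4749] v=[-0.3087]
Step 4: x=[3.3952] v=[-0.3987]
Step 5: x=[3.2996] v=[-0.4781]
Step 6: x=[3.1907] v=[-0.5447]
Step 7: x=[3.0713] v=[-0.5968]
Step 8: x=[2.9447] v=[-0.6330]
Step 9: x=[2.8142] v=[-0.6523]
Step 10: x=[2.6834] v=[-0.6542]
Step 11: x=[2.5557] v=[-0.6387]
Step 12: x=[2.4345] v=[-0.6061]
Step 13: x=[2.3230] v=[-0.5574]
Step 14: x=[2.2242] v=[-0.4938]
Step 15: x=[2.1408] v=[-0.4170]
Step 16: x=[2.0750] v=[-0.3291]
Step 17: x=[2.0285] v=[-0.2324]
Step 18: x=[2.0026] v=[-0.1295]
Step 19: x=[1.9980] v=[-0.0232]
Step 20: x=[2.0147] v=[0.0837]
First v>=0 after going negative at step 20, time=4.0000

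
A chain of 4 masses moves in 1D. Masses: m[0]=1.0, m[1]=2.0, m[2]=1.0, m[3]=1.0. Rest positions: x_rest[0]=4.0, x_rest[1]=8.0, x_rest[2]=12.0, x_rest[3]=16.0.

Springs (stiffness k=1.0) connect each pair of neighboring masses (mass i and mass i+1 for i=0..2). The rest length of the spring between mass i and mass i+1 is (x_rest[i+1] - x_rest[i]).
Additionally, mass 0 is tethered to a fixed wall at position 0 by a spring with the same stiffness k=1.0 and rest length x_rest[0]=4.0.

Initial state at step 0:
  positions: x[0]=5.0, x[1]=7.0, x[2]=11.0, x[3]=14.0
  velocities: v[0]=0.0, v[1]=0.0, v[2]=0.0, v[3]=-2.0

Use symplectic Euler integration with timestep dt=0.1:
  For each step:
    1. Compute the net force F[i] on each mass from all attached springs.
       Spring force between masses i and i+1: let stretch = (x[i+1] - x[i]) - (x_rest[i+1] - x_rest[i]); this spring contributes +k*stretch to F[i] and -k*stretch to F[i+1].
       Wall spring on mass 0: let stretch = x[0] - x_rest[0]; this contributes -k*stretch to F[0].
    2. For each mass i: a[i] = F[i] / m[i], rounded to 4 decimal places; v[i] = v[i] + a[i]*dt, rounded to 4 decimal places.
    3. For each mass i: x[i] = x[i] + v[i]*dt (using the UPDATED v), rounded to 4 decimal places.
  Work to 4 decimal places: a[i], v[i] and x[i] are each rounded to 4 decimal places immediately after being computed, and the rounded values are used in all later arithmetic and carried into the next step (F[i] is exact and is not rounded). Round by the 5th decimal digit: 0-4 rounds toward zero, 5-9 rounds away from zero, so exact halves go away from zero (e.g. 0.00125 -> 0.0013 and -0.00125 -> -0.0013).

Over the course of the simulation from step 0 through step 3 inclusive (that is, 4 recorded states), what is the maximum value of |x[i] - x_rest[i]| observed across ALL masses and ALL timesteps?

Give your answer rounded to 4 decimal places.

Answer: 2.5330

Derivation:
Step 0: x=[5.0000 7.0000 11.0000 14.0000] v=[0.0000 0.0000 0.0000 -2.0000]
Step 1: x=[4.9700 7.0100 10.9900 13.8100] v=[-0.3000 0.1000 -0.1000 -1.9000]
Step 2: x=[4.9107 7.0297 10.9684 13.6318] v=[-0.5930 0.1970 -0.2160 -1.7820]
Step 3: x=[4.8235 7.0585 10.9341 13.4670] v=[-0.8722 0.2880 -0.3435 -1.6483]
Max displacement = 2.5330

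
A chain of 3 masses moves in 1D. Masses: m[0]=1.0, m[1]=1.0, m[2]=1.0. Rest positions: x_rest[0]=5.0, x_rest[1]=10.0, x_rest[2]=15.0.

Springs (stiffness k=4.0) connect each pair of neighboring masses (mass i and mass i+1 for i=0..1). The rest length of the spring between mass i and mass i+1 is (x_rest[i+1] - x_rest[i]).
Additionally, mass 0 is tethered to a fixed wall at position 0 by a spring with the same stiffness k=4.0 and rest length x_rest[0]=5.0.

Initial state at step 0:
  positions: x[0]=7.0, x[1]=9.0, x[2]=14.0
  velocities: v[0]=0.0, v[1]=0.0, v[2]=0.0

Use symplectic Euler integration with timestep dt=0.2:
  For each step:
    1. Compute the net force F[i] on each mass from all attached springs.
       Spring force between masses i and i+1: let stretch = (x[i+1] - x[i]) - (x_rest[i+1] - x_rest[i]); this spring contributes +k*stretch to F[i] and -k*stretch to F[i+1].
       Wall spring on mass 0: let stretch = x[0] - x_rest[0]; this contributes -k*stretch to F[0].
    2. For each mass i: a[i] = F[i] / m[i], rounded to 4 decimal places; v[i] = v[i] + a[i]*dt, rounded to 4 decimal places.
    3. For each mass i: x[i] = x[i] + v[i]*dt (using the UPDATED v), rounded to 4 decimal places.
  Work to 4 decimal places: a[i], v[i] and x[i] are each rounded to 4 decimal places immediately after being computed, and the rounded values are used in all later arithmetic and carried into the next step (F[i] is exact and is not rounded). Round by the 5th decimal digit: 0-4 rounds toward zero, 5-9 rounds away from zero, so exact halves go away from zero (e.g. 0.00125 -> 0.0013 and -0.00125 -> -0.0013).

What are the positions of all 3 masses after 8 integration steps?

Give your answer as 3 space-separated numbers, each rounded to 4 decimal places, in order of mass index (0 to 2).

Answer: 5.4476 8.4770 15.9711

Derivation:
Step 0: x=[7.0000 9.0000 14.0000] v=[0.0000 0.0000 0.0000]
Step 1: x=[6.2000 9.4800 14.0000] v=[-4.0000 2.4000 0.0000]
Step 2: x=[4.9328 10.1584 14.0768] v=[-6.3360 3.3920 0.3840]
Step 3: x=[3.7124 10.6276 14.3267] v=[-6.1018 2.3462 1.2493]
Step 4: x=[3.0045 10.5823 14.7847] v=[-3.5396 -0.2267 2.2900]
Step 5: x=[3.0283 9.9969 15.3703] v=[0.1190 -2.9270 2.9281]
Step 6: x=[3.6825 9.1563 15.8962] v=[3.2712 -4.2032 2.6294]
Step 7: x=[4.6233 8.5182 16.1437] v=[4.7042 -3.1903 1.2375]
Step 8: x=[5.4476 8.4770 15.9711] v=[4.1215 -0.2058 -0.8629]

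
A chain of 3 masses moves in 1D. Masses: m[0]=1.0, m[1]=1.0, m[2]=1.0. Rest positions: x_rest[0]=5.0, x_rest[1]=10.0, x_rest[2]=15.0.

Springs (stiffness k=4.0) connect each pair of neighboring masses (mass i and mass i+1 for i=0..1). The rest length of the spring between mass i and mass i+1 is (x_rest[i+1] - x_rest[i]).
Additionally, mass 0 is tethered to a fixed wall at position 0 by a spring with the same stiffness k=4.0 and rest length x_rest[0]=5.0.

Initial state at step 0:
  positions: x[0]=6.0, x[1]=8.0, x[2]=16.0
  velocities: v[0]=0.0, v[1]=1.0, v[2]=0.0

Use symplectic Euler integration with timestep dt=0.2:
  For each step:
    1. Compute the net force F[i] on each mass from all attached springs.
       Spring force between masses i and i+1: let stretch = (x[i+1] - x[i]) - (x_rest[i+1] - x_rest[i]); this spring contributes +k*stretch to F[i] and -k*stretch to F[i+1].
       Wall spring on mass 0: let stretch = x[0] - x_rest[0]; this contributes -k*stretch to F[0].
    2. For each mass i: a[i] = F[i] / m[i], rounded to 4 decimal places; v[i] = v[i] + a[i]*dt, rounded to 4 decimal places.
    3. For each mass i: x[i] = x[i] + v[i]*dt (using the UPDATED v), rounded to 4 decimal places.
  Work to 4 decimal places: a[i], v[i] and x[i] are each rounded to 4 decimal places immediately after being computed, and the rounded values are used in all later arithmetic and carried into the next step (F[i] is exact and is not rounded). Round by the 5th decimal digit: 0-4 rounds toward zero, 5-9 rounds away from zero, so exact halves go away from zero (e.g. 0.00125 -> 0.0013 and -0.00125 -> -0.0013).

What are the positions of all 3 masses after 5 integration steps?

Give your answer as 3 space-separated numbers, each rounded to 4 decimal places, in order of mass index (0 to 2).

Answer: 4.7103 11.5256 14.5205

Derivation:
Step 0: x=[6.0000 8.0000 16.0000] v=[0.0000 1.0000 0.0000]
Step 1: x=[5.3600 9.1600 15.5200] v=[-3.2000 5.8000 -2.4000]
Step 2: x=[4.4704 10.7296 14.8224] v=[-4.4480 7.8480 -3.4880]
Step 3: x=[3.8670 11.9526 14.2700] v=[-3.0170 6.1149 -2.7622]
Step 4: x=[3.9386 12.2527 14.1468] v=[0.3579 1.5003 -0.6161]
Step 5: x=[4.7103 11.5256 14.5205] v=[3.8583 -3.6357 1.8686]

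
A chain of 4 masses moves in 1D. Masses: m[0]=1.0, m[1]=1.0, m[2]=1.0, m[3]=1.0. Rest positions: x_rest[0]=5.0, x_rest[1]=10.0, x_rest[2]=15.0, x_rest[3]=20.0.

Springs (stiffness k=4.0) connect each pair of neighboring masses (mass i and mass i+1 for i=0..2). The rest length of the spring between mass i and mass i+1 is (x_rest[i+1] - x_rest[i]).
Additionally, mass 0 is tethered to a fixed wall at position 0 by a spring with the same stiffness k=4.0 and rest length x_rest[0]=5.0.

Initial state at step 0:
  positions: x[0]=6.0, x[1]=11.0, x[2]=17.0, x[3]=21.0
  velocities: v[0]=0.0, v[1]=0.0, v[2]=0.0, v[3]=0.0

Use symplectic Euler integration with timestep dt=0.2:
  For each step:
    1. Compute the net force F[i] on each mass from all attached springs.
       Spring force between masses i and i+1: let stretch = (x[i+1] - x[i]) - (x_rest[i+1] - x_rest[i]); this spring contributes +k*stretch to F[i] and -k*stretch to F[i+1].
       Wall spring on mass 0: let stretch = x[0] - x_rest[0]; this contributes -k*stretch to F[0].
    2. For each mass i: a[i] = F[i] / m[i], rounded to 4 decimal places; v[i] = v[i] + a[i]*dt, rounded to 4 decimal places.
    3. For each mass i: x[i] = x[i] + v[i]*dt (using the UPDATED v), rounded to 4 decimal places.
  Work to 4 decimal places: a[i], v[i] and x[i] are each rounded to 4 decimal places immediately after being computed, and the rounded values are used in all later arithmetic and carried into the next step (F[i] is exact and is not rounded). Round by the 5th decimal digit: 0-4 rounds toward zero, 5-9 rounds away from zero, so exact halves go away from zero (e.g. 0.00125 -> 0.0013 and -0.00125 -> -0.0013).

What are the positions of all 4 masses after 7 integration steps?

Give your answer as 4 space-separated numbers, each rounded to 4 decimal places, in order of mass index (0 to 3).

Step 0: x=[6.0000 11.0000 17.0000 21.0000] v=[0.0000 0.0000 0.0000 0.0000]
Step 1: x=[5.8400 11.1600 16.6800 21.1600] v=[-0.8000 0.8000 -1.6000 0.8000]
Step 2: x=[5.5968 11.3520 16.1936 21.4032] v=[-1.2160 0.9600 -2.4320 1.2160]
Step 3: x=[5.3789 11.3978 15.7661 21.6129] v=[-1.0893 0.2291 -2.1376 1.0483]
Step 4: x=[5.2634 11.1795 15.5751 21.6871] v=[-0.5773 -1.0914 -0.9548 0.3709]
Step 5: x=[5.2524 10.7179 15.6588 21.5834] v=[-0.0551 -2.3078 0.4183 -0.5187]
Step 6: x=[5.2755 10.1724 15.8999 21.3317] v=[0.1154 -2.7275 1.2053 -1.2584]
Step 7: x=[5.2380 9.7598 16.0936 21.0109] v=[-0.1875 -2.0630 0.9687 -1.6038]

Answer: 5.2380 9.7598 16.0936 21.0109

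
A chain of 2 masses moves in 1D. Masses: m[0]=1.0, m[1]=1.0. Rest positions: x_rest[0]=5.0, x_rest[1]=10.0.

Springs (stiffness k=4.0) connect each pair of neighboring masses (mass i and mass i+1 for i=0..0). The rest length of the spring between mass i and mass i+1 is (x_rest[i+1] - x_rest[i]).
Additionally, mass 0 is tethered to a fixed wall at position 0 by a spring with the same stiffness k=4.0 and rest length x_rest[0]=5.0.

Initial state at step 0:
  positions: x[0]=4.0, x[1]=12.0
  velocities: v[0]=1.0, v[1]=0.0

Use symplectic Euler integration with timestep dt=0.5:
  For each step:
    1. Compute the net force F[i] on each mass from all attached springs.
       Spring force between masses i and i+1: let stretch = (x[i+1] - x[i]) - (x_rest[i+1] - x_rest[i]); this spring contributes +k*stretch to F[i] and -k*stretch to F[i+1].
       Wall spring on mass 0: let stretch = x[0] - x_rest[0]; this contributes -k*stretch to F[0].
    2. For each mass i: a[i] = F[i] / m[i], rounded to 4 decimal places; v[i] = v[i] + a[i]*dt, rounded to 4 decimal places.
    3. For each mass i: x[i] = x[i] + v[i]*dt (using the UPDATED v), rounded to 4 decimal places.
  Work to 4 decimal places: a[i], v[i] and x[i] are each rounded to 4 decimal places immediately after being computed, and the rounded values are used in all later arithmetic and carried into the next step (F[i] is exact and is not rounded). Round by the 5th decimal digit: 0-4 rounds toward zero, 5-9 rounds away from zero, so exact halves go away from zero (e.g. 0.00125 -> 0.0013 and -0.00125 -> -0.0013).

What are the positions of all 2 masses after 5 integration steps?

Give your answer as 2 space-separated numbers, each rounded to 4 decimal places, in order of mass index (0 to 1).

Step 0: x=[4.0000 12.0000] v=[1.0000 0.0000]
Step 1: x=[8.5000 9.0000] v=[9.0000 -6.0000]
Step 2: x=[5.0000 10.5000] v=[-7.0000 3.0000]
Step 3: x=[2.0000 11.5000] v=[-6.0000 2.0000]
Step 4: x=[6.5000 8.0000] v=[9.0000 -7.0000]
Step 5: x=[6.0000 8.0000] v=[-1.0000 0.0000]

Answer: 6.0000 8.0000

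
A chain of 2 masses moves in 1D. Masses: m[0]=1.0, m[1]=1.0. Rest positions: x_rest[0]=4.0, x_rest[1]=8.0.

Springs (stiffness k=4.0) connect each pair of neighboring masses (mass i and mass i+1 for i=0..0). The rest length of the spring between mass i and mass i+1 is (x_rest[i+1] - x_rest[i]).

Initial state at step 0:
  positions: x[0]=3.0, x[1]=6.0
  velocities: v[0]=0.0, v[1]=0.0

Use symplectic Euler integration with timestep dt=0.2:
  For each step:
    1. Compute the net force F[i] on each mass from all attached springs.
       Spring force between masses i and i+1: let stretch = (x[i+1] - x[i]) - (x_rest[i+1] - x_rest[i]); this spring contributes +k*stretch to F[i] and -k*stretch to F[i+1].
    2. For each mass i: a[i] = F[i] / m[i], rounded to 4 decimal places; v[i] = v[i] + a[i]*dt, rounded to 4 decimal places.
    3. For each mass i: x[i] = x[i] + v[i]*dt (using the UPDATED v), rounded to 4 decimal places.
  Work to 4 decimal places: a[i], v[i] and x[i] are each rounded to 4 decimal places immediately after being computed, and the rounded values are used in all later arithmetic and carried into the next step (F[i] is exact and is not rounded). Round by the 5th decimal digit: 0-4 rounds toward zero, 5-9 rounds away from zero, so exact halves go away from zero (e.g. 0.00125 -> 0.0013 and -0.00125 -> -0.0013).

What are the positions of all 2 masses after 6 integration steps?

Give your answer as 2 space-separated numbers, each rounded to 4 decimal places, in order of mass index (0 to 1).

Answer: 2.0657 6.9343

Derivation:
Step 0: x=[3.0000 6.0000] v=[0.0000 0.0000]
Step 1: x=[2.8400 6.1600] v=[-0.8000 0.8000]
Step 2: x=[2.5712 6.4288] v=[-1.3440 1.3440]
Step 3: x=[2.2796 6.7204] v=[-1.4579 1.4579]
Step 4: x=[2.0585 6.9415] v=[-1.1053 1.1053]
Step 5: x=[1.9787 7.0213] v=[-0.3989 0.3989]
Step 6: x=[2.0657 6.9343] v=[0.4352 -0.4352]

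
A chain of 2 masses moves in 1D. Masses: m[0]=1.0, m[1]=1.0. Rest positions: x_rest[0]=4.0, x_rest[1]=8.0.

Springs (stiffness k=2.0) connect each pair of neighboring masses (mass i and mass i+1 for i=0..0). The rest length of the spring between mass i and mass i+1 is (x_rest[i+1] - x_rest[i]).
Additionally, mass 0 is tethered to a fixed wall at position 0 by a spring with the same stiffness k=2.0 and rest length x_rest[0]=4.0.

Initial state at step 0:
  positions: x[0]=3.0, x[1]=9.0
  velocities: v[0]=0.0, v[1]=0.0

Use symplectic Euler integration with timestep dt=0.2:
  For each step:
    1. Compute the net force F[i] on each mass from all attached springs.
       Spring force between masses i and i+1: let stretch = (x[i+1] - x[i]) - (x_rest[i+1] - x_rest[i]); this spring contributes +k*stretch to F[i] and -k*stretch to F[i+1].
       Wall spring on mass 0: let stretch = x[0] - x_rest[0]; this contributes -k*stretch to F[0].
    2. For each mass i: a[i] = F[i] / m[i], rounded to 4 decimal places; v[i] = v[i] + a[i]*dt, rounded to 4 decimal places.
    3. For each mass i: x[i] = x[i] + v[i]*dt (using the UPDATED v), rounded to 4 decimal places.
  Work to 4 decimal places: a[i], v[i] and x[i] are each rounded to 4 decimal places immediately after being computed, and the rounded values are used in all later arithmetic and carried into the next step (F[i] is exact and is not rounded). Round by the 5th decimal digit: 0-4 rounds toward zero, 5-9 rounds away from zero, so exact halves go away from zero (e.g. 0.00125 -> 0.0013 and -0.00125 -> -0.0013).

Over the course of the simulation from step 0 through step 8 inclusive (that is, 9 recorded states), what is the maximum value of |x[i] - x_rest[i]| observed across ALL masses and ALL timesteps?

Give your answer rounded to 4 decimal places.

Answer: 1.2629

Derivation:
Step 0: x=[3.0000 9.0000] v=[0.0000 0.0000]
Step 1: x=[3.2400 8.8400] v=[1.2000 -0.8000]
Step 2: x=[3.6688 8.5520] v=[2.1440 -1.4400]
Step 3: x=[4.1948 8.1933] v=[2.6298 -1.7933]
Step 4: x=[4.7051 7.8348] v=[2.5513 -1.7927]
Step 5: x=[5.0893 7.5459] v=[1.9211 -1.4446]
Step 6: x=[5.2629 7.3805] v=[0.8680 -0.8272]
Step 7: x=[5.1849 7.3657] v=[-0.3901 -0.0742]
Step 8: x=[4.8666 7.4964] v=[-1.5917 0.6535]
Max displacement = 1.2629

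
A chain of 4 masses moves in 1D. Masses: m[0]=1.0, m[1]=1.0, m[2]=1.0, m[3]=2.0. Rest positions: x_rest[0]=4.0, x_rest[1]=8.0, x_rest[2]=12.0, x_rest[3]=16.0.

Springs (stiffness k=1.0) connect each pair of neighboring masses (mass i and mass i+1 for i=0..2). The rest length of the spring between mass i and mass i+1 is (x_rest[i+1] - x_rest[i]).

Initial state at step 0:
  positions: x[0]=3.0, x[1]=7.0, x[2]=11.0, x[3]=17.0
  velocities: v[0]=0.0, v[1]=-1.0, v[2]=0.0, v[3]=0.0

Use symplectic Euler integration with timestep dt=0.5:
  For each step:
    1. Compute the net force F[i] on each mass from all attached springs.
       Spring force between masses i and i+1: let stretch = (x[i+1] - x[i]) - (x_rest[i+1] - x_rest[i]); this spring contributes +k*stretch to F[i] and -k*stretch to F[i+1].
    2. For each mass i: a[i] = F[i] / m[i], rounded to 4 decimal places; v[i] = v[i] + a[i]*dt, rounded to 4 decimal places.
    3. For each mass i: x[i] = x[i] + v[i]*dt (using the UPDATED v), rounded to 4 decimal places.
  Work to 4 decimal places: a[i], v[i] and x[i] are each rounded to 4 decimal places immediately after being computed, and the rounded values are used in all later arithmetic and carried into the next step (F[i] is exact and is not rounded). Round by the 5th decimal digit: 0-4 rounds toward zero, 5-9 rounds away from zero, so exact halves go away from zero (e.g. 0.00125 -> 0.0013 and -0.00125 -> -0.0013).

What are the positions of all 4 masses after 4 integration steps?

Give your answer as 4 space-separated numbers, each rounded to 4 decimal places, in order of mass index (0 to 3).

Step 0: x=[3.0000 7.0000 11.0000 17.0000] v=[0.0000 -1.0000 0.0000 0.0000]
Step 1: x=[3.0000 6.5000 11.5000 16.7500] v=[0.0000 -1.0000 1.0000 -0.5000]
Step 2: x=[2.8750 6.3750 12.0625 16.3438] v=[-0.2500 -0.2500 1.1250 -0.8125]
Step 3: x=[2.6250 6.7969 12.2735 15.9024] v=[-0.5000 0.8438 0.4219 -0.8829]
Step 4: x=[2.4180 7.5450 12.0225 15.5074] v=[-0.4141 1.4962 -0.5020 -0.7901]

Answer: 2.4180 7.5450 12.0225 15.5074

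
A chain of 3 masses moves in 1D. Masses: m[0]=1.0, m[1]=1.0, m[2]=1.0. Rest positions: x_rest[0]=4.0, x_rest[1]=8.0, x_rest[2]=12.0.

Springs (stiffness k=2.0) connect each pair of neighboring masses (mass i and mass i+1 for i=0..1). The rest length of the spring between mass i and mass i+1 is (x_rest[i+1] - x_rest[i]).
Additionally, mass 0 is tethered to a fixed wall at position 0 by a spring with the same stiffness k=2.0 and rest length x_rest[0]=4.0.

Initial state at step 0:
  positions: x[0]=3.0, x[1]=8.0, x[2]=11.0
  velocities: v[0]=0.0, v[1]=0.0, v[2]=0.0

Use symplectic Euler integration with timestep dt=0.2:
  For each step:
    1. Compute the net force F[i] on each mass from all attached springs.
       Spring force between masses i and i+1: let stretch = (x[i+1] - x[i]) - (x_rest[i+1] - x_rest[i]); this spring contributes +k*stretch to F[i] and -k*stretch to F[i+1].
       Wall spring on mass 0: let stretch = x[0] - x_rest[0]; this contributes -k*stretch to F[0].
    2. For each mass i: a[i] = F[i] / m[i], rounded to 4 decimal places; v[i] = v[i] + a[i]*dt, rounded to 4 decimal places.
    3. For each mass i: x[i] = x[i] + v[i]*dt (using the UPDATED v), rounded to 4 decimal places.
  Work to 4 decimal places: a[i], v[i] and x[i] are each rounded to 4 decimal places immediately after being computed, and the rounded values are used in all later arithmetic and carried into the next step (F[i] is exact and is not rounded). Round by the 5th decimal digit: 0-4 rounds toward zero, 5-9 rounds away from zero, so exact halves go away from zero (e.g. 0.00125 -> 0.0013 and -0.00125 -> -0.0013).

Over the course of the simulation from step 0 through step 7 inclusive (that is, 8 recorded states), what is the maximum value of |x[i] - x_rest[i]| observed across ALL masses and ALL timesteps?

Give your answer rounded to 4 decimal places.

Answer: 1.1349

Derivation:
Step 0: x=[3.0000 8.0000 11.0000] v=[0.0000 0.0000 0.0000]
Step 1: x=[3.1600 7.8400 11.0800] v=[0.8000 -0.8000 0.4000]
Step 2: x=[3.4416 7.5648 11.2208] v=[1.4080 -1.3760 0.7040]
Step 3: x=[3.7777 7.2522 11.3891] v=[1.6806 -1.5629 0.8416]
Step 4: x=[4.0896 6.9926 11.5465] v=[1.5593 -1.2979 0.7868]
Step 5: x=[4.3065 6.8651 11.6595] v=[1.0847 -0.6375 0.5652]
Step 6: x=[4.3836 6.9165 11.7090] v=[0.3855 0.2568 0.2474]
Step 7: x=[4.3126 7.1486 11.6951] v=[-0.3548 1.1606 -0.0696]
Max displacement = 1.1349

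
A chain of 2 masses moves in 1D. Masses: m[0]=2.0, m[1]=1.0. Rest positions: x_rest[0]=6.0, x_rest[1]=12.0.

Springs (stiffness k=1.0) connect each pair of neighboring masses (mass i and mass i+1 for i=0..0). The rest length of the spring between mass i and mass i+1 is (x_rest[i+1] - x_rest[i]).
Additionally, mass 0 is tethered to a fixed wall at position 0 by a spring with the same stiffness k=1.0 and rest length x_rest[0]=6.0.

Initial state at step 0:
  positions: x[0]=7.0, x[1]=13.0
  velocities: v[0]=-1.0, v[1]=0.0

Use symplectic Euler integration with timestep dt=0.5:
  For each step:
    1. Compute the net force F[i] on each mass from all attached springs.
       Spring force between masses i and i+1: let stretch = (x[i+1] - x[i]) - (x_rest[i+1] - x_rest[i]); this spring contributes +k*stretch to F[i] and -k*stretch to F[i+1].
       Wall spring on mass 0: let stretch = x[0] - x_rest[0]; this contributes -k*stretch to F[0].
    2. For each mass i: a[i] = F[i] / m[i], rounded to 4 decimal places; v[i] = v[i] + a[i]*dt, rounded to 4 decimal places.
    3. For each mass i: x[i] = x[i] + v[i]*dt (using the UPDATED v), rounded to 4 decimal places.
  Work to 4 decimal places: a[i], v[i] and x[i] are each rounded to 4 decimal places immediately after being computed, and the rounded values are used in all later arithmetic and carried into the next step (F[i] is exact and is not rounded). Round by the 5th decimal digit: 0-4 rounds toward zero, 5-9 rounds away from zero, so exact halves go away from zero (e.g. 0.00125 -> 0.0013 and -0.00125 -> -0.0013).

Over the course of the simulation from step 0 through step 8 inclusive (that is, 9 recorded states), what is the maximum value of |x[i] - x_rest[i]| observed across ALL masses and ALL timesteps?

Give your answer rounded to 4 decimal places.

Answer: 2.5524

Derivation:
Step 0: x=[7.0000 13.0000] v=[-1.0000 0.0000]
Step 1: x=[6.3750 13.0000] v=[-1.2500 0.0000]
Step 2: x=[5.7813 12.8438] v=[-1.1875 -0.3125]
Step 3: x=[5.3477 12.4219] v=[-0.8672 -0.8438]
Step 4: x=[5.1299 11.7315] v=[-0.4356 -1.3809]
Step 5: x=[5.0961 10.8907] v=[-0.0677 -1.6817]
Step 6: x=[5.1496 10.1012] v=[0.1070 -1.5790]
Step 7: x=[5.1784 9.5738] v=[0.0575 -1.0548]
Step 8: x=[5.1093 9.4476] v=[-0.1383 -0.2525]
Max displacement = 2.5524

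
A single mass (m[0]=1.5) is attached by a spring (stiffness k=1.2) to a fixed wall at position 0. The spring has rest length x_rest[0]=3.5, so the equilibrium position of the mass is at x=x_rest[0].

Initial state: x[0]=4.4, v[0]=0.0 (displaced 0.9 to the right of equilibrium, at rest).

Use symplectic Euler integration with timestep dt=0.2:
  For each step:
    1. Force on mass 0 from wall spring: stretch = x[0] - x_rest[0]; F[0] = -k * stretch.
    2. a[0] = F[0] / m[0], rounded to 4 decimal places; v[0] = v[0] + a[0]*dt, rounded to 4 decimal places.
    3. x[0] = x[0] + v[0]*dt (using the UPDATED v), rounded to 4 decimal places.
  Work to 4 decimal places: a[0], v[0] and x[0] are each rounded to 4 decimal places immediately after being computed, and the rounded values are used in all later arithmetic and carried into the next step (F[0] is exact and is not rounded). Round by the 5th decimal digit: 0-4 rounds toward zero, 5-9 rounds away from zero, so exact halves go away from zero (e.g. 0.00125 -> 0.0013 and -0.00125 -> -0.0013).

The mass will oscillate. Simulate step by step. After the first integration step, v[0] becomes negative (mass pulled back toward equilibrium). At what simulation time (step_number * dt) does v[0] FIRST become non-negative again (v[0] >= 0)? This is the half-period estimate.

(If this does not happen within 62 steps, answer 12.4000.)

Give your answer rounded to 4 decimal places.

Step 0: x=[4.4000] v=[0.0000]
Step 1: x=[4.3712] v=[-0.1440]
Step 2: x=[4.3145] v=[-0.2834]
Step 3: x=[4.2318] v=[-0.4137]
Step 4: x=[4.1256] v=[-0.5308]
Step 5: x=[3.9994] v=[-0.6309]
Step 6: x=[3.8572] v=[-0.7108]
Step 7: x=[3.7036] v=[-0.7680]
Step 8: x=[3.5435] v=[-0.8006]
Step 9: x=[3.3820] v=[-0.8076]
Step 10: x=[3.2243] v=[-0.7887]
Step 11: x=[3.0754] v=[-0.7446]
Step 12: x=[2.9401] v=[-0.6767]
Step 13: x=[2.8227] v=[-0.5871]
Step 14: x=[2.7270] v=[-0.4787]
Step 15: x=[2.6560] v=[-0.3550]
Step 16: x=[2.6120] v=[-0.2200]
Step 17: x=[2.5964] v=[-0.0779]
Step 18: x=[2.6097] v=[0.0667]
First v>=0 after going negative at step 18, time=3.6000

Answer: 3.6000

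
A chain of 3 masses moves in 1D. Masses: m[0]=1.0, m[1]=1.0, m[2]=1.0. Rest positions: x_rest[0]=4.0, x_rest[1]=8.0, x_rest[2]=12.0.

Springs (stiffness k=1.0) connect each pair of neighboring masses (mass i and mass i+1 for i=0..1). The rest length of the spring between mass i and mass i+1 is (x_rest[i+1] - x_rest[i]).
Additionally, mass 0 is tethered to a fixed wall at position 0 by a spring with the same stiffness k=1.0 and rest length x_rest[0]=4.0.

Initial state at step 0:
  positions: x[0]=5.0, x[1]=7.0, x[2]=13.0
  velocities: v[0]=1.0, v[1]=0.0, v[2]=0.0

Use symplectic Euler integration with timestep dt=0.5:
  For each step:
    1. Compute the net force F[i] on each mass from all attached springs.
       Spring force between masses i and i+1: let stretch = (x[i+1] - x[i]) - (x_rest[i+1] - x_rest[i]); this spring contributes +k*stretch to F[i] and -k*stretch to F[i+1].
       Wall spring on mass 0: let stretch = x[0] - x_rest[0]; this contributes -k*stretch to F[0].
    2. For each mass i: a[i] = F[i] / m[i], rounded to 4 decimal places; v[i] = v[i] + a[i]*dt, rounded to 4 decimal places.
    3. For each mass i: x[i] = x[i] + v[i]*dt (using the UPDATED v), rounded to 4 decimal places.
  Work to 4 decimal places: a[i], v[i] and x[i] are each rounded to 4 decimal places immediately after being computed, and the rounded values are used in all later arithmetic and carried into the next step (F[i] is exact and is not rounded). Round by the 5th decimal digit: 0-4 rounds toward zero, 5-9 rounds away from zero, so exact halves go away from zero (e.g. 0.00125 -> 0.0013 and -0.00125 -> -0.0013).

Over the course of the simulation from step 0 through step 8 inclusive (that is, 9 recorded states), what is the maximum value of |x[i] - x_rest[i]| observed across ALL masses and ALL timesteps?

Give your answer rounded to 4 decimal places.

Step 0: x=[5.0000 7.0000 13.0000] v=[1.0000 0.0000 0.0000]
Step 1: x=[4.7500 8.0000 12.5000] v=[-0.5000 2.0000 -1.0000]
Step 2: x=[4.1250 9.3125 11.8750] v=[-1.2500 2.6250 -1.2500]
Step 3: x=[3.7656 9.9688 11.6094] v=[-0.7188 1.3125 -0.5313]
Step 4: x=[4.0156 9.4844 11.9336] v=[0.5000 -0.9688 0.6484]
Step 5: x=[4.6289 8.2451 12.6455] v=[1.2266 -2.4786 1.4238]
Step 6: x=[4.9891 7.2019 13.2573] v=[0.7203 -2.0865 1.2236]
Step 7: x=[4.6552 7.1193 13.3553] v=[-0.6679 -0.1652 0.1959]
Step 8: x=[3.7735 7.9797 12.8943] v=[-1.7635 1.7208 -0.9221]
Max displacement = 1.9688

Answer: 1.9688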